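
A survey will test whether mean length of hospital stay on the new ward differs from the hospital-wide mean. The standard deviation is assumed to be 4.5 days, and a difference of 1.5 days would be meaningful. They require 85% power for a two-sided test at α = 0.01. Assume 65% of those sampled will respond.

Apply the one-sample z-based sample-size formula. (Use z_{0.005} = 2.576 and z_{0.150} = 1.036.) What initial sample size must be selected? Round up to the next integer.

n = (z_{α/2} + z_β)² · σ² / δ²
  = (2.576 + 1.036)² · 4.5² / 1.5²
  = 13.0465 · 20.25 / 2.25
  = 117.42
Adjust for 65% response: 117.42 / 0.65 = 180.64.
Round up → n = 181.

n = 181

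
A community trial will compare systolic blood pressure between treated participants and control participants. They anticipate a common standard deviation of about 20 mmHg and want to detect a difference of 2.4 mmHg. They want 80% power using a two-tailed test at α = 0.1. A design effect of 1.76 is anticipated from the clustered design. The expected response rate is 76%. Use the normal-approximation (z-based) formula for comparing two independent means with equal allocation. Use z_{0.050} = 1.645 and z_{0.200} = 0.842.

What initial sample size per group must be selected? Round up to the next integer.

n = (z_{α/2} + z_β)² · (σ₁² + σ₂²) / δ²
  = (1.645 + 0.842)² · (2·20² = 800) / 2.4²
  = 6.1852 · 800 / 5.76
  = 859.05
Design effect: 1.76 × 859.05 = 1511.93.
Adjust for 76% response: 1511.93 / 0.76 = 1989.38.
Round up → n = 1990 per group.

n = 1990 per group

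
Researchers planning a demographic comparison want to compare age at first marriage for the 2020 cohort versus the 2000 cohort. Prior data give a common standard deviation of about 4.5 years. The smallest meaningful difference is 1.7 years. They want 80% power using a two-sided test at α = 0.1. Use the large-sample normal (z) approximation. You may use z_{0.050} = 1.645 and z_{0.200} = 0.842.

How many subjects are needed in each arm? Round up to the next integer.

n = (z_{α/2} + z_β)² · (σ₁² + σ₂²) / δ²
  = (1.645 + 0.842)² · (2·4.5² = 40.5) / 1.7²
  = 6.1852 · 40.5 / 2.89
  = 86.68
Round up → n = 87 per group.

n = 87 per group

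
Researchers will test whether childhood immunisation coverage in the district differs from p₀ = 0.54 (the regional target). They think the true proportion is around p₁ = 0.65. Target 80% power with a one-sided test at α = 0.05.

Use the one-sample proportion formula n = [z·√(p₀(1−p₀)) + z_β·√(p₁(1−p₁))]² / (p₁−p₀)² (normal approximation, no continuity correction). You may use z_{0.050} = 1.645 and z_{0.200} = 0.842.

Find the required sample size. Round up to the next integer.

n = 124

n = [z_α·√(p₀q₀) + z_β·√(p₁q₁)]² / (p₁ − p₀)²
  = [1.645·√(0.54·0.46) + 0.842·√(0.65·0.35)]² / (0.11)²
  = [1.645·0.4984 + 0.842·0.4770]² / 0.0121
  = [1.2215]² / 0.0121
  = 123.31
Round up → n = 124.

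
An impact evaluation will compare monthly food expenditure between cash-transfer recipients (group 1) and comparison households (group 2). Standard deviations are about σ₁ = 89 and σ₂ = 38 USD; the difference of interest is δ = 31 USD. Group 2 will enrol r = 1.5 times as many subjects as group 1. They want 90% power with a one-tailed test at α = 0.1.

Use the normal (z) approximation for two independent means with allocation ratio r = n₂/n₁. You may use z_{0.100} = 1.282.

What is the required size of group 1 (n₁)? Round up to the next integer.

n₁ = (z_α + z_β)² · (σ₁² + σ₂²/r) / δ²
   = (1.282 + 1.282)² · (89² + 38²/1.5) / 31²
   = 6.5741 · (7921 + 962.6667) / 961
   = 6.5741 · 8883.7 / 961
   = 60.77
Round up → n₁ = 61; n₂ = r·n₁ = 1.5 × 61 = 92.

n₁ = 61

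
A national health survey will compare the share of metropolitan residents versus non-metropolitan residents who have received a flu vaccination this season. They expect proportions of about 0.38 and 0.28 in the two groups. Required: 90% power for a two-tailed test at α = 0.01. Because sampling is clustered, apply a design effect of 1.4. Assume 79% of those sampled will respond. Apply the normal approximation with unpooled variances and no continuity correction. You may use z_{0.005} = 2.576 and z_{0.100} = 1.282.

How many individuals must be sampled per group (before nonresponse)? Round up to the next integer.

n = 1154 per group

n = (z_{α/2} + z_β)² · [p₁(1−p₁) + p₂(1−p₂)] / (p₁ − p₂)²
  = (2.576 + 1.282)² · (0.38·0.62 + 0.28·0.72) / (0.10)²
  = (3.858)² · (0.2356 + 0.2016) / 0.0100
  = 14.8842 · 0.4372 / 0.0100
  = 650.74
Design effect: 1.4 × 650.74 = 911.03.
Adjust for 79% response: 911.03 / 0.79 = 1153.20.
Round up → n = 1154 per group.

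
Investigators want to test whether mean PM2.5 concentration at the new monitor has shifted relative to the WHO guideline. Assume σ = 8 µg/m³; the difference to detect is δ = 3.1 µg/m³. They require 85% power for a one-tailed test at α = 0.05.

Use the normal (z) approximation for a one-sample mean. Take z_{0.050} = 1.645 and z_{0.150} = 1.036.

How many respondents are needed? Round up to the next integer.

n = 48

n = (z_α + z_β)² · σ² / δ²
  = (1.645 + 1.036)² · 8² / 3.1²
  = 7.1878 · 64 / 9.61
  = 47.87
Round up → n = 48.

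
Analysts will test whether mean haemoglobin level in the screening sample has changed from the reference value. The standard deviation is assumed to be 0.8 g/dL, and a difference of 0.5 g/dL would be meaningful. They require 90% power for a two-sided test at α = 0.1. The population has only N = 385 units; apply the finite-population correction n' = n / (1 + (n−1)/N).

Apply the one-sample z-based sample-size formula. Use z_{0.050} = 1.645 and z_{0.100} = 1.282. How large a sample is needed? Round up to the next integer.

n = (z_{α/2} + z_β)² · σ² / δ²
  = (1.645 + 1.282)² · 0.8² / 0.5²
  = 8.5673 · 0.64 / 0.25
  = 21.93
Finite-population correction (N = 385): 21.93 / (1 + (21.93 − 1)/385) = 20.80.
Round up → n = 21.

n = 21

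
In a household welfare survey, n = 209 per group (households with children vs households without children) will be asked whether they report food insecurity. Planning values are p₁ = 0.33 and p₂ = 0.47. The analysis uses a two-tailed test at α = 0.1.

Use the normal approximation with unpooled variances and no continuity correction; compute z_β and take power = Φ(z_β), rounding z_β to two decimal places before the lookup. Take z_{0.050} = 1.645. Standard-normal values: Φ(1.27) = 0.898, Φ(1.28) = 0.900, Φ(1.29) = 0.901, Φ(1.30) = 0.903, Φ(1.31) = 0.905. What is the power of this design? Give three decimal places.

Power ≈ 0.905

z_β = |p₁−p₂|·√(n/[p₁q₁+p₂q₂]) − z_{α/2}
    = 0.14 · √(209/0.4702) − 1.645
    = 0.14 · 21.0830 − 1.645
    = 2.9516 − 1.645 = 1.3066 → 1.31
Power = Φ(1.31) = 0.905.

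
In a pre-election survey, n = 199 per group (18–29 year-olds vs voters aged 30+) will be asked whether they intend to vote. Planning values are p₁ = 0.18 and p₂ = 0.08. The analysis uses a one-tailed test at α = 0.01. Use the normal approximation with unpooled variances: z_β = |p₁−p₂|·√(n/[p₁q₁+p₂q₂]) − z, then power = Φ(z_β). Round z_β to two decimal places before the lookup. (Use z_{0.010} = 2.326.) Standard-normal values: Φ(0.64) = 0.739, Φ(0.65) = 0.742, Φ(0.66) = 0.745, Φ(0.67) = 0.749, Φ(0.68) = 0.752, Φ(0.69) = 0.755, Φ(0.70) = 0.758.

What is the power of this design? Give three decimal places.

Power ≈ 0.749

z_β = |p₁−p₂|·√(n/[p₁q₁+p₂q₂]) − z_α
    = 0.10 · √(199/0.2212) − 2.326
    = 0.10 · 29.9940 − 2.326
    = 2.9994 − 2.326 = 0.6734 → 0.67
Power = Φ(0.67) = 0.749.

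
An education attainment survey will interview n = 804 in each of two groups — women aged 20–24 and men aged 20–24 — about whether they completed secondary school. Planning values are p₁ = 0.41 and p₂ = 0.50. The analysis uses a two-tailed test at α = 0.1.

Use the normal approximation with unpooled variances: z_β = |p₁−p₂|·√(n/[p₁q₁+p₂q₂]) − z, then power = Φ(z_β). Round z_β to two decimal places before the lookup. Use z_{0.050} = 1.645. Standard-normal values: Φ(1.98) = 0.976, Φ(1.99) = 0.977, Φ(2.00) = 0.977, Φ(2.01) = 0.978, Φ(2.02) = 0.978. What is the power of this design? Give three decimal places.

Power ≈ 0.977

z_β = |p₁−p₂|·√(n/[p₁q₁+p₂q₂]) − z_{α/2}
    = 0.09 · √(804/0.4919) − 1.645
    = 0.09 · 40.4287 − 1.645
    = 3.6386 − 1.645 = 1.9936 → 1.99
Power = Φ(1.99) = 0.977.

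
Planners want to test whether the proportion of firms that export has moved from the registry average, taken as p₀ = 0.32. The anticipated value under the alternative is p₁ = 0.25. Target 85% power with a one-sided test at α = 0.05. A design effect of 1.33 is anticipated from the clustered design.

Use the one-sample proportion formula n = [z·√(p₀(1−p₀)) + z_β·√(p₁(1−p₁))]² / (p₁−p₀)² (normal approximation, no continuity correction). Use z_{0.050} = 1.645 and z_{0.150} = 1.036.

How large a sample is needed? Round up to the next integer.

n = 402

n = [z_α·√(p₀q₀) + z_β·√(p₁q₁)]² / (p₁ − p₀)²
  = [1.645·√(0.32·0.68) + 1.036·√(0.25·0.75)]² / (-0.07)²
  = [1.645·0.4665 + 1.036·0.4330]² / 0.0049
  = [1.2160]² / 0.0049
  = 301.74
Design effect: 1.33 × 301.74 = 401.32.
Round up → n = 402.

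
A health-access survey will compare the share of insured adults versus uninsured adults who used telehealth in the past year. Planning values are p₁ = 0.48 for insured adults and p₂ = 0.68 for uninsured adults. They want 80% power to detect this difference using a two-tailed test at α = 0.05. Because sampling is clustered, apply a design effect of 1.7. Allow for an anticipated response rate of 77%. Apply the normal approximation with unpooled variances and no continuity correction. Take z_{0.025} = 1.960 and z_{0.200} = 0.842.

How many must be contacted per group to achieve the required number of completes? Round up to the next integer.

n = (z_{α/2} + z_β)² · [p₁(1−p₁) + p₂(1−p₂)] / (p₁ − p₂)²
  = (1.960 + 0.842)² · (0.48·0.52 + 0.68·0.32) / (-0.20)²
  = (2.802)² · (0.2496 + 0.2176) / 0.0400
  = 7.8512 · 0.4672 / 0.0400
  = 91.70
Design effect: 1.7 × 91.70 = 155.89.
Adjust for 77% response: 155.89 / 0.77 = 202.46.
Round up → n = 203 per group.

n = 203 per group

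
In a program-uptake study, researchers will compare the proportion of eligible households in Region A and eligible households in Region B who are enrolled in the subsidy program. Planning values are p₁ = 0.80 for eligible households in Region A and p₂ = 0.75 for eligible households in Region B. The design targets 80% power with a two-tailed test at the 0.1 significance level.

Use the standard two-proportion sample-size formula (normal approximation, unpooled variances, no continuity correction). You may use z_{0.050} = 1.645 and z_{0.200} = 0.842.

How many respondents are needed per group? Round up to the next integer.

n = (z_{α/2} + z_β)² · [p₁(1−p₁) + p₂(1−p₂)] / (p₁ − p₂)²
  = (1.645 + 0.842)² · (0.80·0.20 + 0.75·0.25) / (0.05)²
  = (2.487)² · (0.1600 + 0.1875) / 0.0025
  = 6.1852 · 0.3475 / 0.0025
  = 859.74
Round up → n = 860 per group.

n = 860 per group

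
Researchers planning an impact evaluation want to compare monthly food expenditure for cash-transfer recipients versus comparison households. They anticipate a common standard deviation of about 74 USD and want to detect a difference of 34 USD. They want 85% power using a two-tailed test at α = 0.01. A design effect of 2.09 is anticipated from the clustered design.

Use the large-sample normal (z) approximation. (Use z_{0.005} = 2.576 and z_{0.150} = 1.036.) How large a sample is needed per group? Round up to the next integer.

n = (z_{α/2} + z_β)² · (σ₁² + σ₂²) / δ²
  = (2.576 + 1.036)² · (2·74² = 10952) / 34²
  = 13.0465 · 10952 / 1156
  = 123.60
Design effect: 2.09 × 123.60 = 258.33.
Round up → n = 259 per group.

n = 259 per group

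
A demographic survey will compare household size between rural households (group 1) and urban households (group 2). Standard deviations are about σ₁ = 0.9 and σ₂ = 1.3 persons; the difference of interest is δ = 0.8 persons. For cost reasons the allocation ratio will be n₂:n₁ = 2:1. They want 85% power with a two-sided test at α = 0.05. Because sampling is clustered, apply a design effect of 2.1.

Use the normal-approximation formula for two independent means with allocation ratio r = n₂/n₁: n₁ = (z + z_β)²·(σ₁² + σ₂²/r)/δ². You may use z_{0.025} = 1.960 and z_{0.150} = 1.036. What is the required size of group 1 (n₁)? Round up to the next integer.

n₁ = (z_{α/2} + z_β)² · (σ₁² + σ₂²/r) / δ²
   = (1.960 + 1.036)² · (0.9² + 1.3²/2) / 0.8²
   = 8.9760 · (0.81 + 0.845) / 0.64
   = 8.9760 · 1.655 / 0.64
   = 23.21
Design effect: 2.1 × 23.21 = 48.74.
Round up → n₁ = 49; n₂ = r·n₁ = 2 × 49 = 98.

n₁ = 49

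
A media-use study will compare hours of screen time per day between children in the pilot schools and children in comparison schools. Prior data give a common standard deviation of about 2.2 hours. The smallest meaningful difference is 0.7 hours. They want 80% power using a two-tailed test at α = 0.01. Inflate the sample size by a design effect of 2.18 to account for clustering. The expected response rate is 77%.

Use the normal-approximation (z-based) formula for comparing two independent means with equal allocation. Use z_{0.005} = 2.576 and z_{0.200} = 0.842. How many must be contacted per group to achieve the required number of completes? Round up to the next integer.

n = 654 per group

n = (z_{α/2} + z_β)² · (σ₁² + σ₂²) / δ²
  = (2.576 + 0.842)² · (2·2.2² = 9.68) / 0.7²
  = 11.6827 · 9.68 / 0.49
  = 230.79
Design effect: 2.18 × 230.79 = 503.13.
Adjust for 77% response: 503.13 / 0.77 = 653.42.
Round up → n = 654 per group.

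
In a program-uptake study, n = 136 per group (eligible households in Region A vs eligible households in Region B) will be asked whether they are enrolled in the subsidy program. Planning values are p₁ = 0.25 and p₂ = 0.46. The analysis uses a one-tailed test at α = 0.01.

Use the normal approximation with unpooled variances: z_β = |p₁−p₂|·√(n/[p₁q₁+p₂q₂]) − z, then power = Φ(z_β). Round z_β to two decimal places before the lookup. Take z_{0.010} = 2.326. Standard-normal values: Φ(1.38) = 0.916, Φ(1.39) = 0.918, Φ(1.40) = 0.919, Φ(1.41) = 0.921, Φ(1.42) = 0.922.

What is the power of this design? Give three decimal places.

Power ≈ 0.916

z_β = |p₁−p₂|·√(n/[p₁q₁+p₂q₂]) − z_α
    = 0.21 · √(136/0.4359) − 2.326
    = 0.21 · 17.6635 − 2.326
    = 3.7093 − 2.326 = 1.3833 → 1.38
Power = Φ(1.38) = 0.916.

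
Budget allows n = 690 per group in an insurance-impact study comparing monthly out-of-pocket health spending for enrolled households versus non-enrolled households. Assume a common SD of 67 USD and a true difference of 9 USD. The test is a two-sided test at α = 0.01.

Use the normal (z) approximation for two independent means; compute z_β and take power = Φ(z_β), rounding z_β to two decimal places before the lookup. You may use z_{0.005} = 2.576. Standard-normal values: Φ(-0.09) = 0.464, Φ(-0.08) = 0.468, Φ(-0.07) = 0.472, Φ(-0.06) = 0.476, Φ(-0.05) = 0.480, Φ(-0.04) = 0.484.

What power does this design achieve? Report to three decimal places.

z_β = δ·√(n/(σ₁²+σ₂²)) − z_{α/2}
    = 9 · √(690/8978) − 2.576
    = 9 · 0.27723 − 2.576
    = 2.4950 − 2.576 = -0.0810 → -0.08
Power = Φ(-0.08) = 0.468.

Power ≈ 0.468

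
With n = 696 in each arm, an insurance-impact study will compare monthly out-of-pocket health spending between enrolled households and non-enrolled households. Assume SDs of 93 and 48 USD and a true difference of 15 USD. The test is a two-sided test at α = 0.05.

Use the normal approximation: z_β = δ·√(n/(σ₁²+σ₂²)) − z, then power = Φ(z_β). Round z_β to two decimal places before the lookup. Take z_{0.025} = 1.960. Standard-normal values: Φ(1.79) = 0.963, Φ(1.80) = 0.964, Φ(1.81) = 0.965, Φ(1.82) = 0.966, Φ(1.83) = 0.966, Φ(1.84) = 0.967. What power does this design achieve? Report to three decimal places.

z_β = δ·√(n/(σ₁²+σ₂²)) − z_{α/2}
    = 15 · √(696/10953) − 1.960
    = 15 · 0.25208 − 1.960
    = 3.7812 − 1.960 = 1.8212 → 1.82
Power = Φ(1.82) = 0.966.

Power ≈ 0.966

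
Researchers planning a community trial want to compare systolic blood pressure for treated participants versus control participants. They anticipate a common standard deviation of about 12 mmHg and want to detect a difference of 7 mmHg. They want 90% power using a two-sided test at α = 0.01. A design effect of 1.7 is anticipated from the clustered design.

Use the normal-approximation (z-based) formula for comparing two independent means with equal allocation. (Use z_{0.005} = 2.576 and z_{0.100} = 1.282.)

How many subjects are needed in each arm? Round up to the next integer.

n = (z_{α/2} + z_β)² · (σ₁² + σ₂²) / δ²
  = (2.576 + 1.282)² · (2·12² = 288) / 7²
  = 14.8842 · 288 / 49
  = 87.48
Design effect: 1.7 × 87.48 = 148.72.
Round up → n = 149 per group.

n = 149 per group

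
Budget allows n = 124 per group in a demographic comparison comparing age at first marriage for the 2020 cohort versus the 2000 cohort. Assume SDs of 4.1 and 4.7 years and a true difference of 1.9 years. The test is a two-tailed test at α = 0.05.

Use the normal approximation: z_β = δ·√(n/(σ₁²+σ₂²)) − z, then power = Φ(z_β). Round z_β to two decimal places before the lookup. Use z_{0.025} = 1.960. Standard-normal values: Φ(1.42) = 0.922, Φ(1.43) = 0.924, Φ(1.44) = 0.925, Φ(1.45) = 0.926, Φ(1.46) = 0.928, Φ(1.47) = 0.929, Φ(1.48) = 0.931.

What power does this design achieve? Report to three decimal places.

Power ≈ 0.924

z_β = δ·√(n/(σ₁²+σ₂²)) − z_{α/2}
    = 1.9 · √(124/38.9) − 1.960
    = 1.9 · 1.78540 − 1.960
    = 3.3923 − 1.960 = 1.4323 → 1.43
Power = Φ(1.43) = 0.924.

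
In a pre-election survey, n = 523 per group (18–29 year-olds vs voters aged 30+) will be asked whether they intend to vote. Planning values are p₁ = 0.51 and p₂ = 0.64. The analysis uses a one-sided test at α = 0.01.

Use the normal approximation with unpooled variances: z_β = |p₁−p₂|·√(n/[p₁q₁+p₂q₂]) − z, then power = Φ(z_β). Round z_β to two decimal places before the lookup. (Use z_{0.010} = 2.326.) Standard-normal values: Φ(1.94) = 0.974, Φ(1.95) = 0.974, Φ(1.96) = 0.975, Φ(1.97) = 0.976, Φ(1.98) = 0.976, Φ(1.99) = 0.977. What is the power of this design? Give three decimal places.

Power ≈ 0.975

z_β = |p₁−p₂|·√(n/[p₁q₁+p₂q₂]) − z_α
    = 0.13 · √(523/0.4803) − 2.326
    = 0.13 · 32.9985 − 2.326
    = 4.2898 − 2.326 = 1.9638 → 1.96
Power = Φ(1.96) = 0.975.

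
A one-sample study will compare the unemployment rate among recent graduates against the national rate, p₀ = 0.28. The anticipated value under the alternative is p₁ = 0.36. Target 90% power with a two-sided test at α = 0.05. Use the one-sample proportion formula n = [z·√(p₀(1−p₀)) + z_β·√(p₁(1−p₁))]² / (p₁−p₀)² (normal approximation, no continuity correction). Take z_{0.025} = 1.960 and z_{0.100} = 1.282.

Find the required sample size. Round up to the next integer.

n = 350

n = [z_{α/2}·√(p₀q₀) + z_β·√(p₁q₁)]² / (p₁ − p₀)²
  = [1.960·√(0.28·0.72) + 1.282·√(0.36·0.64)]² / (0.08)²
  = [1.960·0.4490 + 1.282·0.4800]² / 0.0064
  = [1.4954]² / 0.0064
  = 349.41
Round up → n = 350.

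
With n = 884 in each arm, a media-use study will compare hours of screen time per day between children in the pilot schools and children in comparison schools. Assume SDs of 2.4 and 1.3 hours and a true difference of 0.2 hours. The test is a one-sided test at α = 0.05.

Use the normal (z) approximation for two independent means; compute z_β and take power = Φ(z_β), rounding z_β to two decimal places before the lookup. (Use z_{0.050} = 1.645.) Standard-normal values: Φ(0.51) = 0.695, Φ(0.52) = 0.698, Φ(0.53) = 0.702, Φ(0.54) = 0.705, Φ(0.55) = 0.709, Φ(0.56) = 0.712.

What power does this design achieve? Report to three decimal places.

z_β = δ·√(n/(σ₁²+σ₂²)) − z_α
    = 0.2 · √(884/7.45) − 1.645
    = 0.2 · 10.89301 − 1.645
    = 2.1786 − 1.645 = 0.5336 → 0.53
Power = Φ(0.53) = 0.702.

Power ≈ 0.702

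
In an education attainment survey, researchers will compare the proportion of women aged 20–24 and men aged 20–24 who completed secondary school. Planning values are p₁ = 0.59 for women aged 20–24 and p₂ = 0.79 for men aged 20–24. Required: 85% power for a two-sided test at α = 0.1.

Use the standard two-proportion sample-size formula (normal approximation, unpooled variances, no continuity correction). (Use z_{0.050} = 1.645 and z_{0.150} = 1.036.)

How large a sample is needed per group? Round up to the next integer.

n = 74 per group

n = (z_{α/2} + z_β)² · [p₁(1−p₁) + p₂(1−p₂)] / (p₁ − p₂)²
  = (1.645 + 1.036)² · (0.59·0.41 + 0.79·0.21) / (-0.20)²
  = (2.681)² · (0.2419 + 0.1659) / 0.0400
  = 7.1878 · 0.4078 / 0.0400
  = 73.28
Round up → n = 74 per group.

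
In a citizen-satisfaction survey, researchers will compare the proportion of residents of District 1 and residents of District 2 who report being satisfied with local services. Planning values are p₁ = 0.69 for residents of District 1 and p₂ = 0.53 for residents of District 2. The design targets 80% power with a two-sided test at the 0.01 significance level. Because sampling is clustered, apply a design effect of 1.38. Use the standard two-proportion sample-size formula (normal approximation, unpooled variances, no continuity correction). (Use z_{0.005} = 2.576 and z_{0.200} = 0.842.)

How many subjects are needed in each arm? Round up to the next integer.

n = (z_{α/2} + z_β)² · [p₁(1−p₁) + p₂(1−p₂)] / (p₁ − p₂)²
  = (2.576 + 0.842)² · (0.69·0.31 + 0.53·0.47) / (0.16)²
  = (3.418)² · (0.2139 + 0.2491) / 0.0256
  = 11.6827 · 0.4630 / 0.0256
  = 211.29
Design effect: 1.38 × 211.29 = 291.58.
Round up → n = 292 per group.

n = 292 per group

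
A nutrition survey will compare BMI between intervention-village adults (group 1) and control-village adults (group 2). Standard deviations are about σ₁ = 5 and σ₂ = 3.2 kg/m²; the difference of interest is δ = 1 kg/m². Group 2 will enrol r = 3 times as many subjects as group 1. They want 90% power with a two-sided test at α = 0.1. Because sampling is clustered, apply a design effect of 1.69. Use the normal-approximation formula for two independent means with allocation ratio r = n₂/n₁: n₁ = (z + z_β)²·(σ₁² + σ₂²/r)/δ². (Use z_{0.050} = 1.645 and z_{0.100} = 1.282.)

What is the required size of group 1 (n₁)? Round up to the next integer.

n₁ = (z_{α/2} + z_β)² · (σ₁² + σ₂²/r) / δ²
   = (1.645 + 1.282)² · (5² + 3.2²/3) / 1²
   = 8.5673 · (25 + 3.4133) / 1
   = 8.5673 · 28.4133 / 1
   = 243.43
Design effect: 1.69 × 243.43 = 411.39.
Round up → n₁ = 412; n₂ = r·n₁ = 3 × 412 = 1236.

n₁ = 412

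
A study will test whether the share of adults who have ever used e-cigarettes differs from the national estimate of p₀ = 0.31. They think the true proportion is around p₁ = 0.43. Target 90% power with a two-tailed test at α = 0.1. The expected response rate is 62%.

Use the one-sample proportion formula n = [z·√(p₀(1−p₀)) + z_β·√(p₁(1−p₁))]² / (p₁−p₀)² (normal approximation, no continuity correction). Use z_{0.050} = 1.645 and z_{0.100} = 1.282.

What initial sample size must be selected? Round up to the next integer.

n = [z_{α/2}·√(p₀q₀) + z_β·√(p₁q₁)]² / (p₁ − p₀)²
  = [1.645·√(0.31·0.69) + 1.282·√(0.43·0.57)]² / (0.12)²
  = [1.645·0.4625 + 1.282·0.4951]² / 0.0144
  = [1.3955]² / 0.0144
  = 135.24
Adjust for 62% response: 135.24 / 0.62 = 218.12.
Round up → n = 219.

n = 219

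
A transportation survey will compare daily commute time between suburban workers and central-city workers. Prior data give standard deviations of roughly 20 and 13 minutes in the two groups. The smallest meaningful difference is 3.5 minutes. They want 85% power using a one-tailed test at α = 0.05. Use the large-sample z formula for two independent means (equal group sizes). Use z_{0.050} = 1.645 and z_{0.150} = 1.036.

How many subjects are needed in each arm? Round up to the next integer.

n = (z_α + z_β)² · (σ₁² + σ₂²) / δ²
  = (1.645 + 1.036)² · (20² + 13² = 569) / 3.5²
  = 7.1878 · 569 / 12.25
  = 333.86
Round up → n = 334 per group.

n = 334 per group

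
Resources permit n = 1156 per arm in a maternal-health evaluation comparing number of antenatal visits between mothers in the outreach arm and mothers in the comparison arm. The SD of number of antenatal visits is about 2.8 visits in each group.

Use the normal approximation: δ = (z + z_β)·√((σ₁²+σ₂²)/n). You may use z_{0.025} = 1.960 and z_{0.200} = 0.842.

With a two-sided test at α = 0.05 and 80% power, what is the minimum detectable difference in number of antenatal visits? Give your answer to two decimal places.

δ = (z_{α/2} + z_β) · √((σ₁²+σ₂²)/n)
  = (1.960 + 0.842) · √(15.68/1156)
  = 2.802 · √0.01356
  = 2.802 · 0.1165
  = 0.3263

Minimum detectable difference ≈ 0.33 visits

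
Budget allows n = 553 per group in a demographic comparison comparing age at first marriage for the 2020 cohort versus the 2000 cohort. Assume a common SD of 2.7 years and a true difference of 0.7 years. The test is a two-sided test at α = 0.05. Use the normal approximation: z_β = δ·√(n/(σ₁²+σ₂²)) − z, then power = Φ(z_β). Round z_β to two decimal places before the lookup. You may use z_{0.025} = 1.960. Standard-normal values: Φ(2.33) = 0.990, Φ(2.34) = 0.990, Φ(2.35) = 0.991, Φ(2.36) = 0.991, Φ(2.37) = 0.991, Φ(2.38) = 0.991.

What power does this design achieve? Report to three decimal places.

z_β = δ·√(n/(σ₁²+σ₂²)) − z_{α/2}
    = 0.7 · √(553/14.58) − 1.960
    = 0.7 · 6.15863 − 1.960
    = 4.3110 − 1.960 = 2.3510 → 2.35
Power = Φ(2.35) = 0.991.

Power ≈ 0.991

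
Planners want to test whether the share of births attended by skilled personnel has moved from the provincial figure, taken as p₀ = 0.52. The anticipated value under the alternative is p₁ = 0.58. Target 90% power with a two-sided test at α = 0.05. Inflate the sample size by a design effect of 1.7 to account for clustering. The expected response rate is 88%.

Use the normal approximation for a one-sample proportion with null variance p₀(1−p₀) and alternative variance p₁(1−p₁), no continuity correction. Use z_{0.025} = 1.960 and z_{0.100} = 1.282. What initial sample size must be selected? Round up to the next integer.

n = [z_{α/2}·√(p₀q₀) + z_β·√(p₁q₁)]² / (p₁ − p₀)²
  = [1.960·√(0.52·0.48) + 1.282·√(0.58·0.42)]² / (0.06)²
  = [1.960·0.4996 + 1.282·0.4936]² / 0.0036
  = [1.6120]² / 0.0036
  = 721.78
Design effect: 1.7 × 721.78 = 1227.03.
Adjust for 88% response: 1227.03 / 0.88 = 1394.35.
Round up → n = 1395.

n = 1395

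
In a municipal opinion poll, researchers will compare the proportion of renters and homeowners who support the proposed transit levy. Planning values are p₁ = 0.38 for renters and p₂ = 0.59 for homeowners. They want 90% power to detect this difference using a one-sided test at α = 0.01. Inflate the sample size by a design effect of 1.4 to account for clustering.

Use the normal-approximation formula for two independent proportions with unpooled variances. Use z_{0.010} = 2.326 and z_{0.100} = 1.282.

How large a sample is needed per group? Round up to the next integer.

n = 198 per group

n = (z_α + z_β)² · [p₁(1−p₁) + p₂(1−p₂)] / (p₁ − p₂)²
  = (2.326 + 1.282)² · (0.38·0.62 + 0.59·0.41) / (-0.21)²
  = (3.608)² · (0.2356 + 0.2419) / 0.0441
  = 13.0177 · 0.4775 / 0.0441
  = 140.95
Design effect: 1.4 × 140.95 = 197.33.
Round up → n = 198 per group.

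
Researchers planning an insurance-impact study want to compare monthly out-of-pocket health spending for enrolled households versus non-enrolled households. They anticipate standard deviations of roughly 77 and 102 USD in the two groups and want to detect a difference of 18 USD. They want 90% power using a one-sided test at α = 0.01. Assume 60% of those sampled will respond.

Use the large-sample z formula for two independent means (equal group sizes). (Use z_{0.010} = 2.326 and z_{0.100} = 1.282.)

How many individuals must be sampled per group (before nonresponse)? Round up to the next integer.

n = (z_α + z_β)² · (σ₁² + σ₂²) / δ²
  = (2.326 + 1.282)² · (77² + 102² = 16333) / 18²
  = 13.0177 · 16333 / 324
  = 656.23
Adjust for 60% response: 656.23 / 0.60 = 1093.71.
Round up → n = 1094 per group.

n = 1094 per group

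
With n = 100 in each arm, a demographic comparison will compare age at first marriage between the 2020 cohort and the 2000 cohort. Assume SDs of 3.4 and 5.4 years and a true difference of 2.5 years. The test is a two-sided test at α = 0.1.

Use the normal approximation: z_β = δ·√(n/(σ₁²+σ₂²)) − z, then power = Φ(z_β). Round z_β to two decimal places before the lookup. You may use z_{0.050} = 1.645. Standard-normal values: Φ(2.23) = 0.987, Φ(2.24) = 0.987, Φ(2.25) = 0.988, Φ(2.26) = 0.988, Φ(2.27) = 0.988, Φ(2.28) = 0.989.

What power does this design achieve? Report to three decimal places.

Power ≈ 0.988

z_β = δ·√(n/(σ₁²+σ₂²)) − z_{α/2}
    = 2.5 · √(100/40.72) − 1.645
    = 2.5 · 1.56710 − 1.645
    = 3.9177 − 1.645 = 2.2727 → 2.27
Power = Φ(2.27) = 0.988.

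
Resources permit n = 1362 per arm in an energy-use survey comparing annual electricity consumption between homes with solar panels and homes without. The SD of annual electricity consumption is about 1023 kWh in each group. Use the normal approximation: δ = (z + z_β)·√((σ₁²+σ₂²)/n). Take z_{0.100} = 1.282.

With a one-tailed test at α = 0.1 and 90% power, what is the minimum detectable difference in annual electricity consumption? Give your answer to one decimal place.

Minimum detectable difference ≈ 100.5 kWh

δ = (z_α + z_β) · √((σ₁²+σ₂²)/n)
  = (1.282 + 1.282) · √(2093058/1362)
  = 2.564 · √1536.8
  = 2.564 · 39.2014
  = 100.5125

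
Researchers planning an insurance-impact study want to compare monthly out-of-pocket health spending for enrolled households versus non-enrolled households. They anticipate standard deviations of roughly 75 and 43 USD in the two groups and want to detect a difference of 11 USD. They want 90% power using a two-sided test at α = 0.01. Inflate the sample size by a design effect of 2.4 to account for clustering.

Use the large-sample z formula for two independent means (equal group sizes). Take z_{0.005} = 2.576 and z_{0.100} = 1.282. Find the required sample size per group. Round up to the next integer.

n = 2207 per group

n = (z_{α/2} + z_β)² · (σ₁² + σ₂²) / δ²
  = (2.576 + 1.282)² · (75² + 43² = 7474) / 11²
  = 14.8842 · 7474 / 121
  = 919.37
Design effect: 2.4 × 919.37 = 2206.50.
Round up → n = 2207 per group.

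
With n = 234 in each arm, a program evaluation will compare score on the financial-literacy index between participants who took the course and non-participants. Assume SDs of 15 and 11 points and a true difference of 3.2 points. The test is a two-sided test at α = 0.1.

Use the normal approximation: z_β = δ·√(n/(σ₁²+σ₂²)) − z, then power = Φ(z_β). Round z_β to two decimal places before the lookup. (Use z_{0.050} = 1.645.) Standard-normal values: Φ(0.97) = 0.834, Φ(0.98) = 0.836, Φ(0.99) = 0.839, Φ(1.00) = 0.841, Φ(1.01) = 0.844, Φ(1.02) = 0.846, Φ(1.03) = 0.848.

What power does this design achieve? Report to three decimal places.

Power ≈ 0.839

z_β = δ·√(n/(σ₁²+σ₂²)) − z_{α/2}
    = 3.2 · √(234/346) − 1.645
    = 3.2 · 0.82237 − 1.645
    = 2.6316 − 1.645 = 0.9866 → 0.99
Power = Φ(0.99) = 0.839.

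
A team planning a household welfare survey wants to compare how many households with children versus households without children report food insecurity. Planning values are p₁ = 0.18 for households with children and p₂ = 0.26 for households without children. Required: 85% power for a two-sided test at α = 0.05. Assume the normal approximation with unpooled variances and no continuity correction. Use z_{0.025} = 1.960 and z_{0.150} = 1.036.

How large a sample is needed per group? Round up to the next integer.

n = (z_{α/2} + z_β)² · [p₁(1−p₁) + p₂(1−p₂)] / (p₁ − p₂)²
  = (1.960 + 1.036)² · (0.18·0.82 + 0.26·0.74) / (-0.08)²
  = (2.996)² · (0.1476 + 0.1924) / 0.0064
  = 8.9760 · 0.3400 / 0.0064
  = 476.85
Round up → n = 477 per group.

n = 477 per group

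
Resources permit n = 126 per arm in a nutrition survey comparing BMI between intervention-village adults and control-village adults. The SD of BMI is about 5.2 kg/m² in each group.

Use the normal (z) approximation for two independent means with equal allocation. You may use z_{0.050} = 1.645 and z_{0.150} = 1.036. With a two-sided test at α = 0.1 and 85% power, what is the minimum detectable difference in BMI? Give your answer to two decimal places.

Minimum detectable difference ≈ 1.76 kg/m²

δ = (z_{α/2} + z_β) · √((σ₁²+σ₂²)/n)
  = (1.645 + 1.036) · √(54.08/126)
  = 2.681 · √0.42921
  = 2.681 · 0.6551
  = 1.7564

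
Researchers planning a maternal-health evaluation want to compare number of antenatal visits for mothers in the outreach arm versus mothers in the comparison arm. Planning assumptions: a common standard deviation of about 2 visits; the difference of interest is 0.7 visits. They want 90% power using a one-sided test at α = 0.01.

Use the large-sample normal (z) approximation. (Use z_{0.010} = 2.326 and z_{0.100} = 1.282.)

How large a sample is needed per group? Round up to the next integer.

n = (z_α + z_β)² · (σ₁² + σ₂²) / δ²
  = (2.326 + 1.282)² · (2·2² = 8) / 0.7²
  = 13.0177 · 8 / 0.49
  = 212.53
Round up → n = 213 per group.

n = 213 per group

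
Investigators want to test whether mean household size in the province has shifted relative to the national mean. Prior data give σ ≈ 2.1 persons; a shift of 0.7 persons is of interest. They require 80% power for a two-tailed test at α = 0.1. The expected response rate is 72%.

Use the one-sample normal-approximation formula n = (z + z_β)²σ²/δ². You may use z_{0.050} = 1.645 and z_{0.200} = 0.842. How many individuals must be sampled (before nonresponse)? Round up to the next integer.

n = 78

n = (z_{α/2} + z_β)² · σ² / δ²
  = (1.645 + 0.842)² · 2.1² / 0.7²
  = 6.1852 · 4.41 / 0.49
  = 55.67
Adjust for 72% response: 55.67 / 0.72 = 77.31.
Round up → n = 78.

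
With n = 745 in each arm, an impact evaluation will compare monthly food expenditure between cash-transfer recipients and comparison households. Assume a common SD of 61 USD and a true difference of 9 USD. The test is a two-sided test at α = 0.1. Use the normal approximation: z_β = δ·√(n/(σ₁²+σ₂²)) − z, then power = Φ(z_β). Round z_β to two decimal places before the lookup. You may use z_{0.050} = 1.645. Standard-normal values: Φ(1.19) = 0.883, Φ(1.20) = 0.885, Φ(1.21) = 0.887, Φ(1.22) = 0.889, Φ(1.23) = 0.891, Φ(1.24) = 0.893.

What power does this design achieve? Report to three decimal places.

Power ≈ 0.885

z_β = δ·√(n/(σ₁²+σ₂²)) − z_{α/2}
    = 9 · √(745/7442) − 1.645
    = 9 · 0.31640 − 1.645
    = 2.8476 − 1.645 = 1.2026 → 1.20
Power = Φ(1.20) = 0.885.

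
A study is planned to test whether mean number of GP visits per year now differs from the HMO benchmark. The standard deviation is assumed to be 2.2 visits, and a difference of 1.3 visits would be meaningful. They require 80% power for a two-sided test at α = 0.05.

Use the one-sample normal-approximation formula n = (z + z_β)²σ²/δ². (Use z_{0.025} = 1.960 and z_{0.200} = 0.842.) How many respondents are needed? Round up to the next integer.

n = (z_{α/2} + z_β)² · σ² / δ²
  = (1.960 + 0.842)² · 2.2² / 1.3²
  = 7.8512 · 4.84 / 1.69
  = 22.49
Round up → n = 23.

n = 23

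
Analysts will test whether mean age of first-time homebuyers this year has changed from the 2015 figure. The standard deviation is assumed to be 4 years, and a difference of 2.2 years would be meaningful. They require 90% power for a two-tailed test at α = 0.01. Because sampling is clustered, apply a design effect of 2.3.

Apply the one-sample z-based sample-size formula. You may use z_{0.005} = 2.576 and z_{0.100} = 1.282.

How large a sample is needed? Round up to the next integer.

n = 114

n = (z_{α/2} + z_β)² · σ² / δ²
  = (2.576 + 1.282)² · 4² / 2.2²
  = 14.8842 · 16 / 4.84
  = 49.20
Design effect: 2.3 × 49.20 = 113.17.
Round up → n = 114.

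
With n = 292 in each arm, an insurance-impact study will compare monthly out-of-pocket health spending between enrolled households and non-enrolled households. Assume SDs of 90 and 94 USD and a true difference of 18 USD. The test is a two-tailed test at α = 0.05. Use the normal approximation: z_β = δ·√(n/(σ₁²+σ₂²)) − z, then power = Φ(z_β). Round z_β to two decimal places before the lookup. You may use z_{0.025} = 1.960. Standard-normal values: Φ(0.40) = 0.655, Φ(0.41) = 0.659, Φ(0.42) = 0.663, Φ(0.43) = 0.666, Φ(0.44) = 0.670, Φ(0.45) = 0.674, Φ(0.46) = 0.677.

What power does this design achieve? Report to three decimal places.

Power ≈ 0.655

z_β = δ·√(n/(σ₁²+σ₂²)) − z_{α/2}
    = 18 · √(292/16936) − 1.960
    = 18 · 0.13131 − 1.960
    = 2.3635 − 1.960 = 0.4035 → 0.40
Power = Φ(0.40) = 0.655.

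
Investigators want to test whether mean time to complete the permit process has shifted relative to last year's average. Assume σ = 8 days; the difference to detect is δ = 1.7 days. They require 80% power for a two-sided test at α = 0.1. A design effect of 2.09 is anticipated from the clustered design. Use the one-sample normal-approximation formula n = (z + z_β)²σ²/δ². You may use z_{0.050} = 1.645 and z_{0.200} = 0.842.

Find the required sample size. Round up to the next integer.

n = (z_{α/2} + z_β)² · σ² / δ²
  = (1.645 + 0.842)² · 8² / 1.7²
  = 6.1852 · 64 / 2.89
  = 136.97
Design effect: 2.09 × 136.97 = 286.27.
Round up → n = 287.

n = 287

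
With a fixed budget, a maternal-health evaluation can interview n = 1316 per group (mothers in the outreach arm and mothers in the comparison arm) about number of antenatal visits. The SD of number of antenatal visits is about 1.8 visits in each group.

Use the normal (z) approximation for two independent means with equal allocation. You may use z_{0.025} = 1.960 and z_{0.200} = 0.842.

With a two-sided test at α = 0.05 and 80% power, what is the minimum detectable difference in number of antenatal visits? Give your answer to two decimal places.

δ = (z_{α/2} + z_β) · √((σ₁²+σ₂²)/n)
  = (1.960 + 0.842) · √(6.48/1316)
  = 2.802 · √0.00492
  = 2.802 · 0.0702
  = 0.1966

Minimum detectable difference ≈ 0.20 visits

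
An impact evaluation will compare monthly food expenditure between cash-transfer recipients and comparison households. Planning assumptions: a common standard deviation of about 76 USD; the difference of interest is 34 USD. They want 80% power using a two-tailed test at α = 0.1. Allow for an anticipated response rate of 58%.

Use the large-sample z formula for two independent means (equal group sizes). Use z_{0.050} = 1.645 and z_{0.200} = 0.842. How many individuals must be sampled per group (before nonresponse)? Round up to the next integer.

n = 107 per group

n = (z_{α/2} + z_β)² · (σ₁² + σ₂²) / δ²
  = (1.645 + 0.842)² · (2·76² = 11552) / 34²
  = 6.1852 · 11552 / 1156
  = 61.81
Adjust for 58% response: 61.81 / 0.58 = 106.57.
Round up → n = 107 per group.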